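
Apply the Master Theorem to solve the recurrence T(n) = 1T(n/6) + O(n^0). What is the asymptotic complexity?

Master Theorem for T(n) = 1T(n/6) + O(n^0):

a = 1, b = 6, c = 0
log_b(a) = log_6(1) = 0.0000

Case 2: c = 0 = log_6(1) = 0.0000
T(n) = O(n^0 log n) = O(log n)

For T(n) = 1T(n/6) + O(n^0): log_6(1) = 0.0000. This is Case 2 of the Master Theorem (c = log_b(a), equal work at all levels), giving O(log n).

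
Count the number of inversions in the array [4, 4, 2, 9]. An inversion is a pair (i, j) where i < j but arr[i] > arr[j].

Finding inversions in [4, 4, 2, 9]:

(0, 2): arr[0]=4 > arr[2]=2
(1, 2): arr[1]=4 > arr[2]=2

Total inversions: 2

The array has 2 inversion(s): (0,2), (1,2). Each pair (i,j) satisfies i < j and arr[i] > arr[j].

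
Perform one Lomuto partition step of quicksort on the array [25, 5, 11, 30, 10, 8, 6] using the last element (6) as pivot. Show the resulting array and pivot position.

Lomuto partition with pivot = 6:

Initial array: [25, 5, 11, 30, 10, 8, 6]

arr[0]=25 > 6: no swap
arr[1]=5 <= 6: swap with position 0, array becomes [5, 25, 11, 30, 10, 8, 6]
arr[2]=11 > 6: no swap
arr[3]=30 > 6: no swap
arr[4]=10 > 6: no swap
arr[5]=8 > 6: no swap

Place pivot at position 1: [5, 6, 11, 30, 10, 8, 25]
Pivot position: 1

After partitioning with pivot 6, the array becomes [5, 6, 11, 30, 10, 8, 25]. The pivot is placed at index 1. All elements to the left of the pivot are <= 6, and all elements to the right are > 6.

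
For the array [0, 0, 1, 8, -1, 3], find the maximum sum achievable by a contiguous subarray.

Using Kadane's algorithm on [0, 0, 1, 8, -1, 3]:

Scanning through the array:
Position 1 (value 0): max_ending_here = 0, max_so_far = 0
Position 2 (value 1): max_ending_here = 1, max_so_far = 1
Position 3 (value 8): max_ending_here = 9, max_so_far = 9
Position 4 (value -1): max_ending_here = 8, max_so_far = 9
Position 5 (value 3): max_ending_here = 11, max_so_far = 11

Maximum subarray: [0, 0, 1, 8, -1, 3]
Maximum sum: 11

The maximum subarray is [0, 0, 1, 8, -1, 3] with sum 11. This subarray runs from index 0 to index 5.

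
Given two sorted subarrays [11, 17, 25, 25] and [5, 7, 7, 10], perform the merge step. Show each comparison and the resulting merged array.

Merging process:

Compare 11 vs 5: take 5 from right. Merged: [5]
Compare 11 vs 7: take 7 from right. Merged: [5, 7]
Compare 11 vs 7: take 7 from right. Merged: [5, 7, 7]
Compare 11 vs 10: take 10 from right. Merged: [5, 7, 7, 10]
Append remaining from left: [11, 17, 25, 25]. Merged: [5, 7, 7, 10, 11, 17, 25, 25]

Final merged array: [5, 7, 7, 10, 11, 17, 25, 25]
Total comparisons: 4

The merged array is [5, 7, 7, 10, 11, 17, 25, 25], requiring 4 comparisons. The merge step runs in O(n) time where n is the total number of elements.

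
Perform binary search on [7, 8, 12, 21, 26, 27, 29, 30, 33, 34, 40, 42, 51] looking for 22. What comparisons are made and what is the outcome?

Binary search for 22 in [7, 8, 12, 21, 26, 27, 29, 30, 33, 34, 40, 42, 51]:

lo=0, hi=12, mid=6, arr[mid]=29 -> 29 > 22, search left half
lo=0, hi=5, mid=2, arr[mid]=12 -> 12 < 22, search right half
lo=3, hi=5, mid=4, arr[mid]=26 -> 26 > 22, search left half
lo=3, hi=3, mid=3, arr[mid]=21 -> 21 < 22, search right half
lo=4 > hi=3, target 22 not found

Binary search determines that 22 is not in the array after 4 comparisons. The search space was exhausted without finding the target.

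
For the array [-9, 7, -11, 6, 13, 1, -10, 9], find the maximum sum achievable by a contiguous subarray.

Using Kadane's algorithm on [-9, 7, -11, 6, 13, 1, -10, 9]:

Scanning through the array:
Position 1 (value 7): max_ending_here = 7, max_so_far = 7
Position 2 (value -11): max_ending_here = -4, max_so_far = 7
Position 3 (value 6): max_ending_here = 6, max_so_far = 7
Position 4 (value 13): max_ending_here = 19, max_so_far = 19
Position 5 (value 1): max_ending_here = 20, max_so_far = 20
Position 6 (value -10): max_ending_here = 10, max_so_far = 20
Position 7 (value 9): max_ending_here = 19, max_so_far = 20

Maximum subarray: [6, 13, 1]
Maximum sum: 20

The maximum subarray is [6, 13, 1] with sum 20. This subarray runs from index 3 to index 5.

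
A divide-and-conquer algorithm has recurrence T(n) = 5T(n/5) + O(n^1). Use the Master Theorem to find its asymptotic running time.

Master Theorem for T(n) = 5T(n/5) + O(n^1):

a = 5, b = 5, c = 1
log_b(a) = log_5(5) = 1.0000

Case 2: c = 1 = log_5(5) = 1.0000
T(n) = O(n^1 log n) = O(n log n)

For T(n) = 5T(n/5) + O(n^1): log_5(5) = 1.0000. This is Case 2 of the Master Theorem (c = log_b(a), equal work at all levels), giving O(n log n).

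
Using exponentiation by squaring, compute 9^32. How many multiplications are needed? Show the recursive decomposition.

Computing 9^32 by squaring (build up from 9^1; each line after the first costs one multiplication):

9^1 = 9
9^2 = (9^1)^2 = 9^2 = 81
9^4 = (9^2)^2 = 81^2 = 6561
9^8 = (9^4)^2 = 6561^2 = 43046721
9^16 = (9^8)^2 = 43046721^2 = 1853020188851841
9^32 = (9^16)^2 = 1853020188851841^2 = 3433683820292512484657849089281

Result: 3433683820292512484657849089281
Multiplications needed: 5 (5 lines after 9^1)

9^32 = 3433683820292512484657849089281. Using exponentiation by squaring, this requires 5 multiplications. The key idea: if the exponent is even, square the half-power; if odd, multiply by the base once.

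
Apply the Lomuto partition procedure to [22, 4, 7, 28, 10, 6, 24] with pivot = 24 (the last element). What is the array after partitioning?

Lomuto partition with pivot = 24:

Initial array: [22, 4, 7, 28, 10, 6, 24]

arr[0]=22 <= 24: swap with position 0, array becomes [22, 4, 7, 28, 10, 6, 24]
arr[1]=4 <= 24: swap with position 1, array becomes [22, 4, 7, 28, 10, 6, 24]
arr[2]=7 <= 24: swap with position 2, array becomes [22, 4, 7, 28, 10, 6, 24]
arr[3]=28 > 24: no swap
arr[4]=10 <= 24: swap with position 3, array becomes [22, 4, 7, 10, 28, 6, 24]
arr[5]=6 <= 24: swap with position 4, array becomes [22, 4, 7, 10, 6, 28, 24]

Place pivot at position 5: [22, 4, 7, 10, 6, 24, 28]
Pivot position: 5

After partitioning with pivot 24, the array becomes [22, 4, 7, 10, 6, 24, 28]. The pivot is placed at index 5. All elements to the left of the pivot are <= 24, and all elements to the right are > 24.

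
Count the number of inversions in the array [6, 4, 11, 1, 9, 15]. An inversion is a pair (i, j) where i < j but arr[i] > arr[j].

Finding inversions in [6, 4, 11, 1, 9, 15]:

(0, 1): arr[0]=6 > arr[1]=4
(0, 3): arr[0]=6 > arr[3]=1
(1, 3): arr[1]=4 > arr[3]=1
(2, 3): arr[2]=11 > arr[3]=1
(2, 4): arr[2]=11 > arr[4]=9

Total inversions: 5

The array has 5 inversion(s): (0,1), (0,3), (1,3), (2,3), (2,4). Each pair (i,j) satisfies i < j and arr[i] > arr[j].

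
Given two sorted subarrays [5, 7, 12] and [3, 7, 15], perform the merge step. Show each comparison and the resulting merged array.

Merging process:

Compare 5 vs 3: take 3 from right. Merged: [3]
Compare 5 vs 7: take 5 from left. Merged: [3, 5]
Compare 7 vs 7: take 7 from left. Merged: [3, 5, 7]
Compare 12 vs 7: take 7 from right. Merged: [3, 5, 7, 7]
Compare 12 vs 15: take 12 from left. Merged: [3, 5, 7, 7, 12]
Append remaining from right: [15]. Merged: [3, 5, 7, 7, 12, 15]

Final merged array: [3, 5, 7, 7, 12, 15]
Total comparisons: 5

The merged array is [3, 5, 7, 7, 12, 15], requiring 5 comparisons. The merge step runs in O(n) time where n is the total number of elements.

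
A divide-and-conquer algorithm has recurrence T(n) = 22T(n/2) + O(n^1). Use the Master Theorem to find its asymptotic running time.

Master Theorem for T(n) = 22T(n/2) + O(n^1):

a = 22, b = 2, c = 1
log_b(a) = log_2(22) = 4.4594

Case 1: c = 1 < log_2(22) = 4.4594
T(n) = O(n^(log_2 22))

For T(n) = 22T(n/2) + O(n^1): log_2(22) = 4.4594. This is Case 1 of the Master Theorem (c < log_b(a), work dominated by leaves), giving O(n^(log_2 22)).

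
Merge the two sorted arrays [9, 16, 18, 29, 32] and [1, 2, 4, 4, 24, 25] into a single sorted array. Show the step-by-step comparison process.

Merging process:

Compare 9 vs 1: take 1 from right. Merged: [1]
Compare 9 vs 2: take 2 from right. Merged: [1, 2]
Compare 9 vs 4: take 4 from right. Merged: [1, 2, 4]
Compare 9 vs 4: take 4 from right. Merged: [1, 2, 4, 4]
Compare 9 vs 24: take 9 from left. Merged: [1, 2, 4, 4, 9]
Compare 16 vs 24: take 16 from left. Merged: [1, 2, 4, 4, 9, 16]
Compare 18 vs 24: take 18 from left. Merged: [1, 2, 4, 4, 9, 16, 18]
Compare 29 vs 24: take 24 from right. Merged: [1, 2, 4, 4, 9, 16, 18, 24]
Compare 29 vs 25: take 25 from right. Merged: [1, 2, 4, 4, 9, 16, 18, 24, 25]
Append remaining from left: [29, 32]. Merged: [1, 2, 4, 4, 9, 16, 18, 24, 25, 29, 32]

Final merged array: [1, 2, 4, 4, 9, 16, 18, 24, 25, 29, 32]
Total comparisons: 9

The merged array is [1, 2, 4, 4, 9, 16, 18, 24, 25, 29, 32], requiring 9 comparisons. The merge step runs in O(n) time where n is the total number of elements.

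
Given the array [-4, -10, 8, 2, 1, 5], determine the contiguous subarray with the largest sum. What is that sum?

Using Kadane's algorithm on [-4, -10, 8, 2, 1, 5]:

Scanning through the array:
Position 1 (value -10): max_ending_here = -10, max_so_far = -4
Position 2 (value 8): max_ending_here = 8, max_so_far = 8
Position 3 (value 2): max_ending_here = 10, max_so_far = 10
Position 4 (value 1): max_ending_here = 11, max_so_far = 11
Position 5 (value 5): max_ending_here = 16, max_so_far = 16

Maximum subarray: [8, 2, 1, 5]
Maximum sum: 16

The maximum subarray is [8, 2, 1, 5] with sum 16. This subarray runs from index 2 to index 5.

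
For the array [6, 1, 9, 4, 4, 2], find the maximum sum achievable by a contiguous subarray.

Using Kadane's algorithm on [6, 1, 9, 4, 4, 2]:

Scanning through the array:
Position 1 (value 1): max_ending_here = 7, max_so_far = 7
Position 2 (value 9): max_ending_here = 16, max_so_far = 16
Position 3 (value 4): max_ending_here = 20, max_so_far = 20
Position 4 (value 4): max_ending_here = 24, max_so_far = 24
Position 5 (value 2): max_ending_here = 26, max_so_far = 26

Maximum subarray: [6, 1, 9, 4, 4, 2]
Maximum sum: 26

The maximum subarray is [6, 1, 9, 4, 4, 2] with sum 26. This subarray runs from index 0 to index 5.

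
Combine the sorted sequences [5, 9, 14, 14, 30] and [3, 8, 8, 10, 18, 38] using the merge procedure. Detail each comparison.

Merging process:

Compare 5 vs 3: take 3 from right. Merged: [3]
Compare 5 vs 8: take 5 from left. Merged: [3, 5]
Compare 9 vs 8: take 8 from right. Merged: [3, 5, 8]
Compare 9 vs 8: take 8 from right. Merged: [3, 5, 8, 8]
Compare 9 vs 10: take 9 from left. Merged: [3, 5, 8, 8, 9]
Compare 14 vs 10: take 10 from right. Merged: [3, 5, 8, 8, 9, 10]
Compare 14 vs 18: take 14 from left. Merged: [3, 5, 8, 8, 9, 10, 14]
Compare 14 vs 18: take 14 from left. Merged: [3, 5, 8, 8, 9, 10, 14, 14]
Compare 30 vs 18: take 18 from right. Merged: [3, 5, 8, 8, 9, 10, 14, 14, 18]
Compare 30 vs 38: take 30 from left. Merged: [3, 5, 8, 8, 9, 10, 14, 14, 18, 30]
Append remaining from right: [38]. Merged: [3, 5, 8, 8, 9, 10, 14, 14, 18, 30, 38]

Final merged array: [3, 5, 8, 8, 9, 10, 14, 14, 18, 30, 38]
Total comparisons: 10

The merged array is [3, 5, 8, 8, 9, 10, 14, 14, 18, 30, 38], requiring 10 comparisons. The merge step runs in O(n) time where n is the total number of elements.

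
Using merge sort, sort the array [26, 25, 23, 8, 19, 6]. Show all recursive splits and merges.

Merge sort trace:

Split: [26, 25, 23, 8, 19, 6] -> [26, 25, 23] and [8, 19, 6]
  Split: [26, 25, 23] -> [26] and [25, 23]
    Split: [25, 23] -> [25] and [23]
    Merge: [25] + [23] -> [23, 25]
  Merge: [26] + [23, 25] -> [23, 25, 26]
  Split: [8, 19, 6] -> [8] and [19, 6]
    Split: [19, 6] -> [19] and [6]
    Merge: [19] + [6] -> [6, 19]
  Merge: [8] + [6, 19] -> [6, 8, 19]
Merge: [23, 25, 26] + [6, 8, 19] -> [6, 8, 19, 23, 25, 26]

Final sorted array: [6, 8, 19, 23, 25, 26]

The merge sort proceeds by recursively splitting the array and merging sorted halves.
After all merges, the sorted array is [6, 8, 19, 23, 25, 26].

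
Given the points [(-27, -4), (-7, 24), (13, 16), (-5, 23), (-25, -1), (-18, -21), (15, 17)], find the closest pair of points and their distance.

Computing all pairwise distances among 7 points:

d((-27, -4), (-7, 24)) = 34.4093
d((-27, -4), (13, 16)) = 44.7214
d((-27, -4), (-5, 23)) = 34.8281
d((-27, -4), (-25, -1)) = 3.6056
d((-27, -4), (-18, -21)) = 19.2354
d((-27, -4), (15, 17)) = 46.9574
d((-7, 24), (13, 16)) = 21.5407
d((-7, 24), (-5, 23)) = 2.2361 <-- minimum
d((-7, 24), (-25, -1)) = 30.8058
d((-7, 24), (-18, -21)) = 46.3249
d((-7, 24), (15, 17)) = 23.0868
d((13, 16), (-5, 23)) = 19.3132
d((13, 16), (-25, -1)) = 41.6293
d((13, 16), (-18, -21)) = 48.2701
d((13, 16), (15, 17)) = 2.2361 <-- minimum
d((-5, 23), (-25, -1)) = 31.241
d((-5, 23), (-18, -21)) = 45.8803
d((-5, 23), (15, 17)) = 20.8806
d((-25, -1), (-18, -21)) = 21.1896
d((-25, -1), (15, 17)) = 43.8634
d((-18, -21), (15, 17)) = 50.3289

Minimum distance: 2.2361 (tie among 2 pairs: (-7, 24) and (-5, 23); (13, 16) and (15, 17))

The minimum Euclidean distance is 2.2361. There is a tie: 2 pairs achieve this minimum — (-7, 24) and (-5, 23); (13, 16) and (15, 17). Any of these is a valid closest pair. For 7 points, brute-force pairwise comparison is shown above. For large n, the divide-and-conquer algorithm (sort by x, recurse on halves, check the dividing strip) achieves O(n log n).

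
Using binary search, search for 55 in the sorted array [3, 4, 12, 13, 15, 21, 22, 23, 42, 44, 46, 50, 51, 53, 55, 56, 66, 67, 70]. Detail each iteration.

Binary search for 55 in [3, 4, 12, 13, 15, 21, 22, 23, 42, 44, 46, 50, 51, 53, 55, 56, 66, 67, 70]:

lo=0, hi=18, mid=9, arr[mid]=44 -> 44 < 55, search right half
lo=10, hi=18, mid=14, arr[mid]=55 -> Found target at index 14!

Binary search finds 55 at index 14 after 2 comparisons. The search repeatedly halves the search space by comparing with the middle element.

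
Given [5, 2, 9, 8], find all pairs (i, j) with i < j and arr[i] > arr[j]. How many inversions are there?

Finding inversions in [5, 2, 9, 8]:

(0, 1): arr[0]=5 > arr[1]=2
(2, 3): arr[2]=9 > arr[3]=8

Total inversions: 2

The array has 2 inversion(s): (0,1), (2,3). Each pair (i,j) satisfies i < j and arr[i] > arr[j].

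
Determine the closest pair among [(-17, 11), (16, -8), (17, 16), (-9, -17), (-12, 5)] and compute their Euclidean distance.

Computing all pairwise distances among 5 points:

d((-17, 11), (16, -8)) = 38.0789
d((-17, 11), (17, 16)) = 34.3657
d((-17, 11), (-9, -17)) = 29.1204
d((-17, 11), (-12, 5)) = 7.8102 <-- minimum
d((16, -8), (17, 16)) = 24.0208
d((16, -8), (-9, -17)) = 26.5707
d((16, -8), (-12, 5)) = 30.8707
d((17, 16), (-9, -17)) = 42.0119
d((17, 16), (-12, 5)) = 31.0161
d((-9, -17), (-12, 5)) = 22.2036

Closest pair: (-17, 11) and (-12, 5) with distance 7.8102

The closest pair is (-17, 11) and (-12, 5) with Euclidean distance 7.8102. For 5 points, brute-force pairwise comparison is shown above. For large n, the divide-and-conquer algorithm (sort by x, recurse on halves, check the dividing strip) achieves O(n log n).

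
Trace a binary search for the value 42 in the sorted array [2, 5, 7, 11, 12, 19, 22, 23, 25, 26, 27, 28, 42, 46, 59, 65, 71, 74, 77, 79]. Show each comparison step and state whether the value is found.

Binary search for 42 in [2, 5, 7, 11, 12, 19, 22, 23, 25, 26, 27, 28, 42, 46, 59, 65, 71, 74, 77, 79]:

lo=0, hi=19, mid=9, arr[mid]=26 -> 26 < 42, search right half
lo=10, hi=19, mid=14, arr[mid]=59 -> 59 > 42, search left half
lo=10, hi=13, mid=11, arr[mid]=28 -> 28 < 42, search right half
lo=12, hi=13, mid=12, arr[mid]=42 -> Found target at index 12!

Binary search finds 42 at index 12 after 4 comparisons. The search repeatedly halves the search space by comparing with the middle element.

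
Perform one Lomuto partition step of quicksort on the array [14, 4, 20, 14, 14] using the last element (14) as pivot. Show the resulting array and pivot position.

Lomuto partition with pivot = 14:

Initial array: [14, 4, 20, 14, 14]

arr[0]=14 <= 14: swap with position 0, array becomes [14, 4, 20, 14, 14]
arr[1]=4 <= 14: swap with position 1, array becomes [14, 4, 20, 14, 14]
arr[2]=20 > 14: no swap
arr[3]=14 <= 14: swap with position 2, array becomes [14, 4, 14, 20, 14]

Place pivot at position 3: [14, 4, 14, 14, 20]
Pivot position: 3

After partitioning with pivot 14, the array becomes [14, 4, 14, 14, 20]. The pivot is placed at index 3. All elements to the left of the pivot are <= 14, and all elements to the right are > 14.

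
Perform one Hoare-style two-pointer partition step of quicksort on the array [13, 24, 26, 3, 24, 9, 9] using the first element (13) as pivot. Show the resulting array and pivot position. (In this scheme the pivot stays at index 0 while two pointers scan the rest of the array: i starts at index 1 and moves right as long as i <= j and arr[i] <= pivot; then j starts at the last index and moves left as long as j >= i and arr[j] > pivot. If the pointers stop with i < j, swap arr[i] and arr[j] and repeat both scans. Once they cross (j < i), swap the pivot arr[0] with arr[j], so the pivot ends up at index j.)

Hoare-style two-pointer partition with pivot = 13:

Initial array: [13, 24, 26, 3, 24, 9, 9]

Pointers start at i = 1, j = 6.
i stops at index 1 (arr[1]=24 > 13), j stops at index 6 (arr[6]=9 <= 13): swap arr[1] and arr[6], array becomes [13, 9, 26, 3, 24, 9, 24]
i stops at index 2 (arr[2]=26 > 13), j stops at index 5 (arr[5]=9 <= 13): swap arr[2] and arr[5], array becomes [13, 9, 9, 3, 24, 26, 24]
i ends at 4, j ends at 3: the pointers have crossed (j < i), so scanning stops.

Swap pivot arr[0] with arr[3] to place pivot at position 3: [3, 9, 9, 13, 24, 26, 24]
Pivot position: 3

After partitioning with pivot 13, the array becomes [3, 9, 9, 13, 24, 26, 24]. The pivot is placed at index 3. All elements to the left of the pivot are <= 13, and all elements to the right are > 13.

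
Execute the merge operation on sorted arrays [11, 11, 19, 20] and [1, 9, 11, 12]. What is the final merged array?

Merging process:

Compare 11 vs 1: take 1 from right. Merged: [1]
Compare 11 vs 9: take 9 from right. Merged: [1, 9]
Compare 11 vs 11: take 11 from left. Merged: [1, 9, 11]
Compare 11 vs 11: take 11 from left. Merged: [1, 9, 11, 11]
Compare 19 vs 11: take 11 from right. Merged: [1, 9, 11, 11, 11]
Compare 19 vs 12: take 12 from right. Merged: [1, 9, 11, 11, 11, 12]
Append remaining from left: [19, 20]. Merged: [1, 9, 11, 11, 11, 12, 19, 20]

Final merged array: [1, 9, 11, 11, 11, 12, 19, 20]
Total comparisons: 6

The merged array is [1, 9, 11, 11, 11, 12, 19, 20], requiring 6 comparisons. The merge step runs in O(n) time where n is the total number of elements.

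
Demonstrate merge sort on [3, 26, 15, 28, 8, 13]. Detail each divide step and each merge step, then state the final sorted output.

Merge sort trace:

Split: [3, 26, 15, 28, 8, 13] -> [3, 26, 15] and [28, 8, 13]
  Split: [3, 26, 15] -> [3] and [26, 15]
    Split: [26, 15] -> [26] and [15]
    Merge: [26] + [15] -> [15, 26]
  Merge: [3] + [15, 26] -> [3, 15, 26]
  Split: [28, 8, 13] -> [28] and [8, 13]
    Split: [8, 13] -> [8] and [13]
    Merge: [8] + [13] -> [8, 13]
  Merge: [28] + [8, 13] -> [8, 13, 28]
Merge: [3, 15, 26] + [8, 13, 28] -> [3, 8, 13, 15, 26, 28]

Final sorted array: [3, 8, 13, 15, 26, 28]

The merge sort proceeds by recursively splitting the array and merging sorted halves.
After all merges, the sorted array is [3, 8, 13, 15, 26, 28].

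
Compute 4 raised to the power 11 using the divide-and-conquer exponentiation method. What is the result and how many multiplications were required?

Computing 4^11 by squaring (build up from 4^1; each line after the first costs one multiplication):

4^1 = 4
4^2 = (4^1)^2 = 4^2 = 16
4^4 = (4^2)^2 = 16^2 = 256
4^5 = 4 * 4^4 = 4 * 256 = 1024
4^10 = (4^5)^2 = 1024^2 = 1048576
4^11 = 4 * 4^10 = 4 * 1048576 = 4194304

Result: 4194304
Multiplications needed: 5 (5 lines after 4^1)

4^11 = 4194304. Using exponentiation by squaring, this requires 5 multiplications. The key idea: if the exponent is even, square the half-power; if odd, multiply by the base once.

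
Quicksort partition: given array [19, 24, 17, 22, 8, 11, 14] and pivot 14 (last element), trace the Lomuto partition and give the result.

Lomuto partition with pivot = 14:

Initial array: [19, 24, 17, 22, 8, 11, 14]

arr[0]=19 > 14: no swap
arr[1]=24 > 14: no swap
arr[2]=17 > 14: no swap
arr[3]=22 > 14: no swap
arr[4]=8 <= 14: swap with position 0, array becomes [8, 24, 17, 22, 19, 11, 14]
arr[5]=11 <= 14: swap with position 1, array becomes [8, 11, 17, 22, 19, 24, 14]

Place pivot at position 2: [8, 11, 14, 22, 19, 24, 17]
Pivot position: 2

After partitioning with pivot 14, the array becomes [8, 11, 14, 22, 19, 24, 17]. The pivot is placed at index 2. All elements to the left of the pivot are <= 14, and all elements to the right are > 14.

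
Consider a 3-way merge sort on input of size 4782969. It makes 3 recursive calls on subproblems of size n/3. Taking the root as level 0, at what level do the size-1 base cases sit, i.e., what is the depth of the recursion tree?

For divide and conquer with division factor 3:

Problem sizes at each level:
Level 0: 4782969
Level 1: 1594323
Level 2: 531441
Level 3: 177147
Level 4: 59049
Level 5: 19683
Level 6: 6561
Level 7: 2187
Level 8: 729
Level 9: 243
Level 10: 81
Level 11: 27
Level 12: 9
Level 13: 3
Level 14: 1

The root is level 0 and the size-1 base case is level 14 (the tree spans levels 0 through 14, i.e. 15 levels counting the root), so the depth is the number of divisions: log_3(4782969) = 14

The recursion tree depth is log_3(4782969) = 14. At each level, the problem size is divided by 3, so it takes 14 divisions to reduce to a base case of size 1. The algorithm makes 3 recursive calls at each level.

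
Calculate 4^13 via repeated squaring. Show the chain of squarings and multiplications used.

Computing 4^13 by squaring (build up from 4^1; each line after the first costs one multiplication):

4^1 = 4
4^2 = (4^1)^2 = 4^2 = 16
4^3 = 4 * 4^2 = 4 * 16 = 64
4^6 = (4^3)^2 = 64^2 = 4096
4^12 = (4^6)^2 = 4096^2 = 16777216
4^13 = 4 * 4^12 = 4 * 16777216 = 67108864

Result: 67108864
Multiplications needed: 5 (5 lines after 4^1)

4^13 = 67108864. Using exponentiation by squaring, this requires 5 multiplications. The key idea: if the exponent is even, square the half-power; if odd, multiply by the base once.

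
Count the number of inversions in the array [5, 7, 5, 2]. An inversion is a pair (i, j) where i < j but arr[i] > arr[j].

Finding inversions in [5, 7, 5, 2]:

(0, 3): arr[0]=5 > arr[3]=2
(1, 2): arr[1]=7 > arr[2]=5
(1, 3): arr[1]=7 > arr[3]=2
(2, 3): arr[2]=5 > arr[3]=2

Total inversions: 4

The array has 4 inversion(s): (0,3), (1,2), (1,3), (2,3). Each pair (i,j) satisfies i < j and arr[i] > arr[j].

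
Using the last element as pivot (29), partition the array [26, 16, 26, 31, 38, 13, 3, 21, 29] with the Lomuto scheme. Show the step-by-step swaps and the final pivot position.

Lomuto partition with pivot = 29:

Initial array: [26, 16, 26, 31, 38, 13, 3, 21, 29]

arr[0]=26 <= 29: swap with position 0, array becomes [26, 16, 26, 31, 38, 13, 3, 21, 29]
arr[1]=16 <= 29: swap with position 1, array becomes [26, 16, 26, 31, 38, 13, 3, 21, 29]
arr[2]=26 <= 29: swap with position 2, array becomes [26, 16, 26, 31, 38, 13, 3, 21, 29]
arr[3]=31 > 29: no swap
arr[4]=38 > 29: no swap
arr[5]=13 <= 29: swap with position 3, array becomes [26, 16, 26, 13, 38, 31, 3, 21, 29]
arr[6]=3 <= 29: swap with position 4, array becomes [26, 16, 26, 13, 3, 31, 38, 21, 29]
arr[7]=21 <= 29: swap with position 5, array becomes [26, 16, 26, 13, 3, 21, 38, 31, 29]

Place pivot at position 6: [26, 16, 26, 13, 3, 21, 29, 31, 38]
Pivot position: 6

After partitioning with pivot 29, the array becomes [26, 16, 26, 13, 3, 21, 29, 31, 38]. The pivot is placed at index 6. All elements to the left of the pivot are <= 29, and all elements to the right are > 29.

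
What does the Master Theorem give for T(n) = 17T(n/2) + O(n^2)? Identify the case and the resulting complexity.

Master Theorem for T(n) = 17T(n/2) + O(n^2):

a = 17, b = 2, c = 2
log_b(a) = log_2(17) = 4.0875

Case 1: c = 2 < log_2(17) = 4.0875
T(n) = O(n^(log_2 17))

For T(n) = 17T(n/2) + O(n^2): log_2(17) = 4.0875. This is Case 1 of the Master Theorem (c < log_b(a), work dominated by leaves), giving O(n^(log_2 17)).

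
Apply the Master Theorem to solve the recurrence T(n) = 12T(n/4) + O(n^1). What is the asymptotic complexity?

Master Theorem for T(n) = 12T(n/4) + O(n^1):

a = 12, b = 4, c = 1
log_b(a) = log_4(12) = 1.7925

Case 1: c = 1 < log_4(12) = 1.7925
T(n) = O(n^(log_4 12))

For T(n) = 12T(n/4) + O(n^1): log_4(12) = 1.7925. This is Case 1 of the Master Theorem (c < log_b(a), work dominated by leaves), giving O(n^(log_4 12)).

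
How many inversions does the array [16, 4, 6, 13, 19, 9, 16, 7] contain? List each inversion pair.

Finding inversions in [16, 4, 6, 13, 19, 9, 16, 7]:

(0, 1): arr[0]=16 > arr[1]=4
(0, 2): arr[0]=16 > arr[2]=6
(0, 3): arr[0]=16 > arr[3]=13
(0, 5): arr[0]=16 > arr[5]=9
(0, 7): arr[0]=16 > arr[7]=7
(3, 5): arr[3]=13 > arr[5]=9
(3, 7): arr[3]=13 > arr[7]=7
(4, 5): arr[4]=19 > arr[5]=9
(4, 6): arr[4]=19 > arr[6]=16
(4, 7): arr[4]=19 > arr[7]=7
(5, 7): arr[5]=9 > arr[7]=7
(6, 7): arr[6]=16 > arr[7]=7

Total inversions: 12

The array has 12 inversion(s): (0,1), (0,2), (0,3), (0,5), (0,7), (3,5), (3,7), (4,5), (4,6), (4,7), (5,7), (6,7). Each pair (i,j) satisfies i < j and arr[i] > arr[j].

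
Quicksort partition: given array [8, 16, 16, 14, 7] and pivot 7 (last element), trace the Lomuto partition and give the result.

Lomuto partition with pivot = 7:

Initial array: [8, 16, 16, 14, 7]

arr[0]=8 > 7: no swap
arr[1]=16 > 7: no swap
arr[2]=16 > 7: no swap
arr[3]=14 > 7: no swap

Place pivot at position 0: [7, 16, 16, 14, 8]
Pivot position: 0

After partitioning with pivot 7, the array becomes [7, 16, 16, 14, 8]. The pivot is placed at index 0. All elements to the left of the pivot are <= 7, and all elements to the right are > 7.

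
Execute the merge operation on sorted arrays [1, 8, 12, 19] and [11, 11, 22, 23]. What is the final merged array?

Merging process:

Compare 1 vs 11: take 1 from left. Merged: [1]
Compare 8 vs 11: take 8 from left. Merged: [1, 8]
Compare 12 vs 11: take 11 from right. Merged: [1, 8, 11]
Compare 12 vs 11: take 11 from right. Merged: [1, 8, 11, 11]
Compare 12 vs 22: take 12 from left. Merged: [1, 8, 11, 11, 12]
Compare 19 vs 22: take 19 from left. Merged: [1, 8, 11, 11, 12, 19]
Append remaining from right: [22, 23]. Merged: [1, 8, 11, 11, 12, 19, 22, 23]

Final merged array: [1, 8, 11, 11, 12, 19, 22, 23]
Total comparisons: 6

The merged array is [1, 8, 11, 11, 12, 19, 22, 23], requiring 6 comparisons. The merge step runs in O(n) time where n is the total number of elements.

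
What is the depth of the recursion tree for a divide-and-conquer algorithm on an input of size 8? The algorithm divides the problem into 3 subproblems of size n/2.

For divide and conquer with division factor 2:

Problem sizes at each level:
Level 0: 8
Level 1: 4
Level 2: 2
Level 3: 1

The root is level 0 and the size-1 base case is level 3 (the tree spans levels 0 through 3, i.e. 4 levels counting the root), so the depth is the number of divisions: log_2(8) = 3

The recursion tree depth is log_2(8) = 3. At each level, the problem size is divided by 2, so it takes 3 divisions to reduce to a base case of size 1. The algorithm makes 3 recursive calls at each level.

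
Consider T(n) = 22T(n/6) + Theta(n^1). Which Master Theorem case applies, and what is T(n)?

Master Theorem for T(n) = 22T(n/6) + O(n^1):

a = 22, b = 6, c = 1
log_b(a) = log_6(22) = 1.7251

Case 1: c = 1 < log_6(22) = 1.7251
T(n) = O(n^(log_6 22))

For T(n) = 22T(n/6) + O(n^1): log_6(22) = 1.7251. This is Case 1 of the Master Theorem (c < log_b(a), work dominated by leaves), giving O(n^(log_6 22)).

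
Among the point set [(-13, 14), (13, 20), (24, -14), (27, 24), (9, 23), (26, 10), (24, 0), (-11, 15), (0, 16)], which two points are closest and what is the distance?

Computing all pairwise distances among 9 points:

d((-13, 14), (13, 20)) = 26.6833
d((-13, 14), (24, -14)) = 46.4004
d((-13, 14), (27, 24)) = 41.2311
d((-13, 14), (9, 23)) = 23.7697
d((-13, 14), (26, 10)) = 39.2046
d((-13, 14), (24, 0)) = 39.5601
d((-13, 14), (-11, 15)) = 2.2361 <-- minimum
d((-13, 14), (0, 16)) = 13.1529
d((13, 20), (24, -14)) = 35.7351
d((13, 20), (27, 24)) = 14.5602
d((13, 20), (9, 23)) = 5.0
d((13, 20), (26, 10)) = 16.4012
d((13, 20), (24, 0)) = 22.8254
d((13, 20), (-11, 15)) = 24.5153
d((13, 20), (0, 16)) = 13.6015
d((24, -14), (27, 24)) = 38.1182
d((24, -14), (9, 23)) = 39.9249
d((24, -14), (26, 10)) = 24.0832
d((24, -14), (24, 0)) = 14.0
d((24, -14), (-11, 15)) = 45.4533
d((24, -14), (0, 16)) = 38.4187
d((27, 24), (9, 23)) = 18.0278
d((27, 24), (26, 10)) = 14.0357
d((27, 24), (24, 0)) = 24.1868
d((27, 24), (-11, 15)) = 39.0512
d((27, 24), (0, 16)) = 28.1603
d((9, 23), (26, 10)) = 21.4009
d((9, 23), (24, 0)) = 27.4591
d((9, 23), (-11, 15)) = 21.5407
d((9, 23), (0, 16)) = 11.4018
d((26, 10), (24, 0)) = 10.198
d((26, 10), (-11, 15)) = 37.3363
d((26, 10), (0, 16)) = 26.6833
d((24, 0), (-11, 15)) = 38.0789
d((24, 0), (0, 16)) = 28.8444
d((-11, 15), (0, 16)) = 11.0454

Closest pair: (-13, 14) and (-11, 15) with distance 2.2361

The closest pair is (-13, 14) and (-11, 15) with Euclidean distance 2.2361. For 9 points, brute-force pairwise comparison is shown above. For large n, the divide-and-conquer algorithm (sort by x, recurse on halves, check the dividing strip) achieves O(n log n).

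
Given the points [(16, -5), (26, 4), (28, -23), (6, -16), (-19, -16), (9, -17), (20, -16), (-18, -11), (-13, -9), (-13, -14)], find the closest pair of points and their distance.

Computing all pairwise distances among 10 points:

d((16, -5), (26, 4)) = 13.4536
d((16, -5), (28, -23)) = 21.6333
d((16, -5), (6, -16)) = 14.8661
d((16, -5), (-19, -16)) = 36.6879
d((16, -5), (9, -17)) = 13.8924
d((16, -5), (20, -16)) = 11.7047
d((16, -5), (-18, -11)) = 34.5254
d((16, -5), (-13, -9)) = 29.2746
d((16, -5), (-13, -14)) = 30.3645
d((26, 4), (28, -23)) = 27.074
d((26, 4), (6, -16)) = 28.2843
d((26, 4), (-19, -16)) = 49.2443
d((26, 4), (9, -17)) = 27.0185
d((26, 4), (20, -16)) = 20.8806
d((26, 4), (-18, -11)) = 46.4866
d((26, 4), (-13, -9)) = 41.1096
d((26, 4), (-13, -14)) = 42.9535
d((28, -23), (6, -16)) = 23.0868
d((28, -23), (-19, -16)) = 47.5184
d((28, -23), (9, -17)) = 19.9249
d((28, -23), (20, -16)) = 10.6301
d((28, -23), (-18, -11)) = 47.5395
d((28, -23), (-13, -9)) = 43.3244
d((28, -23), (-13, -14)) = 41.9762
d((6, -16), (-19, -16)) = 25.0
d((6, -16), (9, -17)) = 3.1623 <-- minimum
d((6, -16), (20, -16)) = 14.0
d((6, -16), (-18, -11)) = 24.5153
d((6, -16), (-13, -9)) = 20.2485
d((6, -16), (-13, -14)) = 19.105
d((-19, -16), (9, -17)) = 28.0179
d((-19, -16), (20, -16)) = 39.0
d((-19, -16), (-18, -11)) = 5.099
d((-19, -16), (-13, -9)) = 9.2195
d((-19, -16), (-13, -14)) = 6.3246
d((9, -17), (20, -16)) = 11.0454
d((9, -17), (-18, -11)) = 27.6586
d((9, -17), (-13, -9)) = 23.4094
d((9, -17), (-13, -14)) = 22.2036
d((20, -16), (-18, -11)) = 38.3275
d((20, -16), (-13, -9)) = 33.7343
d((20, -16), (-13, -14)) = 33.0606
d((-18, -11), (-13, -9)) = 5.3852
d((-18, -11), (-13, -14)) = 5.831
d((-13, -9), (-13, -14)) = 5.0

Closest pair: (6, -16) and (9, -17) with distance 3.1623

The closest pair is (6, -16) and (9, -17) with Euclidean distance 3.1623. For 10 points, brute-force pairwise comparison is shown above. For large n, the divide-and-conquer algorithm (sort by x, recurse on halves, check the dividing strip) achieves O(n log n).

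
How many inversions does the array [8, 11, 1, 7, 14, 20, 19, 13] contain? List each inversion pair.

Finding inversions in [8, 11, 1, 7, 14, 20, 19, 13]:

(0, 2): arr[0]=8 > arr[2]=1
(0, 3): arr[0]=8 > arr[3]=7
(1, 2): arr[1]=11 > arr[2]=1
(1, 3): arr[1]=11 > arr[3]=7
(4, 7): arr[4]=14 > arr[7]=13
(5, 6): arr[5]=20 > arr[6]=19
(5, 7): arr[5]=20 > arr[7]=13
(6, 7): arr[6]=19 > arr[7]=13

Total inversions: 8

The array has 8 inversion(s): (0,2), (0,3), (1,2), (1,3), (4,7), (5,6), (5,7), (6,7). Each pair (i,j) satisfies i < j and arr[i] > arr[j].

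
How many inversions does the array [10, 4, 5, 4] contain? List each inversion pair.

Finding inversions in [10, 4, 5, 4]:

(0, 1): arr[0]=10 > arr[1]=4
(0, 2): arr[0]=10 > arr[2]=5
(0, 3): arr[0]=10 > arr[3]=4
(2, 3): arr[2]=5 > arr[3]=4

Total inversions: 4

The array has 4 inversion(s): (0,1), (0,2), (0,3), (2,3). Each pair (i,j) satisfies i < j and arr[i] > arr[j].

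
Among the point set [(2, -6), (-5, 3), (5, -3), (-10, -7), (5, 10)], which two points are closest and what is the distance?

Computing all pairwise distances among 5 points:

d((2, -6), (-5, 3)) = 11.4018
d((2, -6), (5, -3)) = 4.2426 <-- minimum
d((2, -6), (-10, -7)) = 12.0416
d((2, -6), (5, 10)) = 16.2788
d((-5, 3), (5, -3)) = 11.6619
d((-5, 3), (-10, -7)) = 11.1803
d((-5, 3), (5, 10)) = 12.2066
d((5, -3), (-10, -7)) = 15.5242
d((5, -3), (5, 10)) = 13.0
d((-10, -7), (5, 10)) = 22.6716

Closest pair: (2, -6) and (5, -3) with distance 4.2426

The closest pair is (2, -6) and (5, -3) with Euclidean distance 4.2426. For 5 points, brute-force pairwise comparison is shown above. For large n, the divide-and-conquer algorithm (sort by x, recurse on halves, check the dividing strip) achieves O(n log n).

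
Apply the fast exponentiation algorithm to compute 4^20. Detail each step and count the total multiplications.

Computing 4^20 by squaring (build up from 4^1; each line after the first costs one multiplication):

4^1 = 4
4^2 = (4^1)^2 = 4^2 = 16
4^4 = (4^2)^2 = 16^2 = 256
4^5 = 4 * 4^4 = 4 * 256 = 1024
4^10 = (4^5)^2 = 1024^2 = 1048576
4^20 = (4^10)^2 = 1048576^2 = 1099511627776

Result: 1099511627776
Multiplications needed: 5 (5 lines after 4^1)

4^20 = 1099511627776. Using exponentiation by squaring, this requires 5 multiplications. The key idea: if the exponent is even, square the half-power; if odd, multiply by the base once.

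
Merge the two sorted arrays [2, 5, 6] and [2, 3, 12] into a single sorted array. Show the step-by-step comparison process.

Merging process:

Compare 2 vs 2: take 2 from left. Merged: [2]
Compare 5 vs 2: take 2 from right. Merged: [2, 2]
Compare 5 vs 3: take 3 from right. Merged: [2, 2, 3]
Compare 5 vs 12: take 5 from left. Merged: [2, 2, 3, 5]
Compare 6 vs 12: take 6 from left. Merged: [2, 2, 3, 5, 6]
Append remaining from right: [12]. Merged: [2, 2, 3, 5, 6, 12]

Final merged array: [2, 2, 3, 5, 6, 12]
Total comparisons: 5

The merged array is [2, 2, 3, 5, 6, 12], requiring 5 comparisons. The merge step runs in O(n) time where n is the total number of elements.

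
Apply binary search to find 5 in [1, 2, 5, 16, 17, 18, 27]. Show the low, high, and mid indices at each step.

Binary search for 5 in [1, 2, 5, 16, 17, 18, 27]:

lo=0, hi=6, mid=3, arr[mid]=16 -> 16 > 5, search left half
lo=0, hi=2, mid=1, arr[mid]=2 -> 2 < 5, search right half
lo=2, hi=2, mid=2, arr[mid]=5 -> Found target at index 2!

Binary search finds 5 at index 2 after 3 comparisons. The search repeatedly halves the search space by comparing with the middle element.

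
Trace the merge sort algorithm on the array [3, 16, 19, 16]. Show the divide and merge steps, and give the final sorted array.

Merge sort trace:

Split: [3, 16, 19, 16] -> [3, 16] and [19, 16]
  Split: [3, 16] -> [3] and [16]
  Merge: [3] + [16] -> [3, 16]
  Split: [19, 16] -> [19] and [16]
  Merge: [19] + [16] -> [16, 19]
Merge: [3, 16] + [16, 19] -> [3, 16, 16, 19]

Final sorted array: [3, 16, 16, 19]

The merge sort proceeds by recursively splitting the array and merging sorted halves.
After all merges, the sorted array is [3, 16, 16, 19].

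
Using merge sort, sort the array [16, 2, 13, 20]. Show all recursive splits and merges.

Merge sort trace:

Split: [16, 2, 13, 20] -> [16, 2] and [13, 20]
  Split: [16, 2] -> [16] and [2]
  Merge: [16] + [2] -> [2, 16]
  Split: [13, 20] -> [13] and [20]
  Merge: [13] + [20] -> [13, 20]
Merge: [2, 16] + [13, 20] -> [2, 13, 16, 20]

Final sorted array: [2, 13, 16, 20]

The merge sort proceeds by recursively splitting the array and merging sorted halves.
After all merges, the sorted array is [2, 13, 16, 20].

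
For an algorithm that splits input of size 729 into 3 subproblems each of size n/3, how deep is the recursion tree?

For divide and conquer with division factor 3:

Problem sizes at each level:
Level 0: 729
Level 1: 243
Level 2: 81
Level 3: 27
Level 4: 9
Level 5: 3
Level 6: 1

The root is level 0 and the size-1 base case is level 6 (the tree spans levels 0 through 6, i.e. 7 levels counting the root), so the depth is the number of divisions: log_3(729) = 6

The recursion tree depth is log_3(729) = 6. At each level, the problem size is divided by 3, so it takes 6 divisions to reduce to a base case of size 1. The algorithm makes 3 recursive calls at each level.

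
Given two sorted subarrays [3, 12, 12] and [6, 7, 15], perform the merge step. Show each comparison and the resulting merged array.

Merging process:

Compare 3 vs 6: take 3 from left. Merged: [3]
Compare 12 vs 6: take 6 from right. Merged: [3, 6]
Compare 12 vs 7: take 7 from right. Merged: [3, 6, 7]
Compare 12 vs 15: take 12 from left. Merged: [3, 6, 7, 12]
Compare 12 vs 15: take 12 from left. Merged: [3, 6, 7, 12, 12]
Append remaining from right: [15]. Merged: [3, 6, 7, 12, 12, 15]

Final merged array: [3, 6, 7, 12, 12, 15]
Total comparisons: 5

The merged array is [3, 6, 7, 12, 12, 15], requiring 5 comparisons. The merge step runs in O(n) time where n is the total number of elements.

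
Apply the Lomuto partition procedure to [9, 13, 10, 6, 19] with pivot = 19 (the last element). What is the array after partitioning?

Lomuto partition with pivot = 19:

Initial array: [9, 13, 10, 6, 19]

arr[0]=9 <= 19: swap with position 0, array becomes [9, 13, 10, 6, 19]
arr[1]=13 <= 19: swap with position 1, array becomes [9, 13, 10, 6, 19]
arr[2]=10 <= 19: swap with position 2, array becomes [9, 13, 10, 6, 19]
arr[3]=6 <= 19: swap with position 3, array becomes [9, 13, 10, 6, 19]

Place pivot at position 4: [9, 13, 10, 6, 19]
Pivot position: 4

After partitioning with pivot 19, the array becomes [9, 13, 10, 6, 19]. The pivot is placed at index 4. All elements to the left of the pivot are <= 19, and all elements to the right are > 19.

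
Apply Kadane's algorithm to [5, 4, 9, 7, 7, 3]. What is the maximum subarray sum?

Using Kadane's algorithm on [5, 4, 9, 7, 7, 3]:

Scanning through the array:
Position 1 (value 4): max_ending_here = 9, max_so_far = 9
Position 2 (value 9): max_ending_here = 18, max_so_far = 18
Position 3 (value 7): max_ending_here = 25, max_so_far = 25
Position 4 (value 7): max_ending_here = 32, max_so_far = 32
Position 5 (value 3): max_ending_here = 35, max_so_far = 35

Maximum subarray: [5, 4, 9, 7, 7, 3]
Maximum sum: 35

The maximum subarray is [5, 4, 9, 7, 7, 3] with sum 35. This subarray runs from index 0 to index 5.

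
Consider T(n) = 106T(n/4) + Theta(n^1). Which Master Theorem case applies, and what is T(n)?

Master Theorem for T(n) = 106T(n/4) + O(n^1):

a = 106, b = 4, c = 1
log_b(a) = log_4(106) = 3.3640

Case 1: c = 1 < log_4(106) = 3.3640
T(n) = O(n^(log_4 106))

For T(n) = 106T(n/4) + O(n^1): log_4(106) = 3.3640. This is Case 1 of the Master Theorem (c < log_b(a), work dominated by leaves), giving O(n^(log_4 106)).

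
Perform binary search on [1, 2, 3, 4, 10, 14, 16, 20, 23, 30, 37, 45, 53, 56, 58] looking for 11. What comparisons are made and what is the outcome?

Binary search for 11 in [1, 2, 3, 4, 10, 14, 16, 20, 23, 30, 37, 45, 53, 56, 58]:

lo=0, hi=14, mid=7, arr[mid]=20 -> 20 > 11, search left half
lo=0, hi=6, mid=3, arr[mid]=4 -> 4 < 11, search right half
lo=4, hi=6, mid=5, arr[mid]=14 -> 14 > 11, search left half
lo=4, hi=4, mid=4, arr[mid]=10 -> 10 < 11, search right half
lo=5 > hi=4, target 11 not found

Binary search determines that 11 is not in the array after 4 comparisons. The search space was exhausted without finding the target.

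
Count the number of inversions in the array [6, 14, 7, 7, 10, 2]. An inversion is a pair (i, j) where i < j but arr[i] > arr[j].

Finding inversions in [6, 14, 7, 7, 10, 2]:

(0, 5): arr[0]=6 > arr[5]=2
(1, 2): arr[1]=14 > arr[2]=7
(1, 3): arr[1]=14 > arr[3]=7
(1, 4): arr[1]=14 > arr[4]=10
(1, 5): arr[1]=14 > arr[5]=2
(2, 5): arr[2]=7 > arr[5]=2
(3, 5): arr[3]=7 > arr[5]=2
(4, 5): arr[4]=10 > arr[5]=2

Total inversions: 8

The array has 8 inversion(s): (0,5), (1,2), (1,3), (1,4), (1,5), (2,5), (3,5), (4,5). Each pair (i,j) satisfies i < j and arr[i] > arr[j].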